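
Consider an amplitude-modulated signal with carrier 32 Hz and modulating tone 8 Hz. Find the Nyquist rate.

80 Hz

AM sidebands sit at fc ± fm = 24 Hz and 40 Hz.
Highest-frequency component: 40 Hz.
Nyquist rate = 2 × 40 Hz = 80 Hz.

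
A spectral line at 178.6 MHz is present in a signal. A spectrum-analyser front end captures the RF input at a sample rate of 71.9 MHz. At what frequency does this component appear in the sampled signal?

178.6 MHz mod fs = 34.8 MHz.
34.8 MHz ≤ fs/2 = 35.95 MHz, appears at 34.8 MHz.

34.8 MHz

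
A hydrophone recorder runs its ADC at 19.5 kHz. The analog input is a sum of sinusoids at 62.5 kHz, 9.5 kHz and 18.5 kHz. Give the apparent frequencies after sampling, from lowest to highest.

1 kHz, 4 kHz, 9.5 kHz

fs/2 = 9.75 kHz.
62.5 kHz mod fs = 4 kHz.
4 kHz ≤ fs/2 = 9.75 kHz, appears at 4 kHz.
9.5 kHz ≤ fs/2 = 9.75 kHz, passes unchanged.
18.5 kHz > fs/2 = 9.75 kHz, folds to fs − 18.5 kHz = 1 kHz.
Distinct values: {1 kHz, 4 kHz, 9.5 kHz}.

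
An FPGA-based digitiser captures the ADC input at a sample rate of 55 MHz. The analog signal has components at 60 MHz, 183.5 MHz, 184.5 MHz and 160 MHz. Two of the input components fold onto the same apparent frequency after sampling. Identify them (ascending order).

60 MHz, 160 MHz

fs/2 = 27.5 MHz.
60 MHz mod fs = 5 MHz.
5 MHz ≤ fs/2 = 27.5 MHz, appears at 5 MHz.
183.5 MHz mod fs = 18.5 MHz.
18.5 MHz ≤ fs/2 = 27.5 MHz, appears at 18.5 MHz.
184.5 MHz mod fs = 19.5 MHz.
19.5 MHz ≤ fs/2 = 27.5 MHz, appears at 19.5 MHz.
160 MHz mod fs = 50 MHz.
50 MHz > fs/2 = 27.5 MHz, folds to fs − 50 MHz = 5 MHz.
60 MHz and 160 MHz both map to 5 MHz.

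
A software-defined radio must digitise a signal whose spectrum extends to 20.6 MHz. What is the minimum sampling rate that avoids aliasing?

Nyquist rate = 2 × 20.6 MHz = 41.2 MHz.

41.2 MHz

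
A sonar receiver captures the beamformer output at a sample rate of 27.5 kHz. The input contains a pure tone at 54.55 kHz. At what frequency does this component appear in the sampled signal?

54.55 kHz mod fs = 27.05 kHz.
27.05 kHz > fs/2 = 13.75 kHz, folds to fs − 27.05 kHz = 0.45 kHz.

0.45 kHz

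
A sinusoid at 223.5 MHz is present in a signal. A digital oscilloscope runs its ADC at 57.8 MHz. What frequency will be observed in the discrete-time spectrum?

223.5 MHz mod fs = 50.1 MHz.
50.1 MHz > fs/2 = 28.9 MHz, folds to fs − 50.1 MHz = 7.7 MHz.

7.7 MHz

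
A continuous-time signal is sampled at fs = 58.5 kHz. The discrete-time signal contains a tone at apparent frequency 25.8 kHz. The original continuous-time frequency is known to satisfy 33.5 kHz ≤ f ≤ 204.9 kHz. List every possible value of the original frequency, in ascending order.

84.3 kHz, 91.2 kHz, 142.8 kHz, 149.7 kHz, 201.3 kHz

Frequencies that alias to 25.8 kHz are k·fs ± 25.8 kHz for integer k ≥ 0.
k=0: 25.8 kHz.
k=1: 32.7 kHz, 84.3 kHz.
k=2: 91.2 kHz, 142.8 kHz.
k=3: 149.7 kHz, 201.3 kHz.
k=4: 208.2 kHz, 259.8 kHz.
Within [33.5 kHz, 204.9 kHz]: 84.3 kHz, 91.2 kHz, 142.8 kHz, 149.7 kHz, 201.3 kHz.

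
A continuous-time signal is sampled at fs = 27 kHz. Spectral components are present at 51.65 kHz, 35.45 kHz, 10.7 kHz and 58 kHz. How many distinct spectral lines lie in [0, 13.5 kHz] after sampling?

fs/2 = 13.5 kHz.
51.65 kHz mod fs = 24.65 kHz.
24.65 kHz > fs/2 = 13.5 kHz, folds to fs − 24.65 kHz = 2.35 kHz.
35.45 kHz mod fs = 8.45 kHz.
8.45 kHz ≤ fs/2 = 13.5 kHz, appears at 8.45 kHz.
10.7 kHz ≤ fs/2 = 13.5 kHz, passes unchanged.
58 kHz mod fs = 4 kHz.
4 kHz ≤ fs/2 = 13.5 kHz, appears at 4 kHz.
Distinct values: {2.35 kHz, 4 kHz, 8.45 kHz, 10.7 kHz} → 4.

4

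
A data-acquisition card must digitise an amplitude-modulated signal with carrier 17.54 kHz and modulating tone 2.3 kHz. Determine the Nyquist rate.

AM sidebands sit at fc ± fm = 15.24 kHz and 19.84 kHz.
Highest-frequency component: 19.84 kHz.
Nyquist rate = 2 × 19.84 kHz = 39.68 kHz.

39.68 kHz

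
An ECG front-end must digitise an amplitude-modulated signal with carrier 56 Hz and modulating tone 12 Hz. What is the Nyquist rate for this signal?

136 Hz

AM sidebands sit at fc ± fm = 44 Hz and 68 Hz.
Highest-frequency component: 68 Hz.
Nyquist rate = 2 × 68 Hz = 136 Hz.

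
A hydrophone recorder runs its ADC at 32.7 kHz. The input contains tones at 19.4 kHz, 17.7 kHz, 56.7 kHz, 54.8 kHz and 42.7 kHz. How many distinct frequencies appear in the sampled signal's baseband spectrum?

fs/2 = 16.35 kHz.
19.4 kHz > fs/2 = 16.35 kHz, folds to fs − 19.4 kHz = 13.3 kHz.
17.7 kHz > fs/2 = 16.35 kHz, folds to fs − 17.7 kHz = 15 kHz.
56.7 kHz mod fs = 24 kHz.
24 kHz > fs/2 = 16.35 kHz, folds to fs − 24 kHz = 8.7 kHz.
54.8 kHz mod fs = 22.1 kHz.
22.1 kHz > fs/2 = 16.35 kHz, folds to fs − 22.1 kHz = 10.6 kHz.
42.7 kHz mod fs = 10 kHz.
10 kHz ≤ fs/2 = 16.35 kHz, appears at 10 kHz.
Distinct values: {8.7 kHz, 10 kHz, 10.6 kHz, 13.3 kHz, 15 kHz} → 5.

5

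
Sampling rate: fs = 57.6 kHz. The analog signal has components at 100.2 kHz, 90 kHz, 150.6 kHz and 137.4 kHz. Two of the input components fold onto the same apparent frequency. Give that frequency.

22.2 kHz

fs/2 = 28.8 kHz.
100.2 kHz mod fs = 42.6 kHz.
42.6 kHz > fs/2 = 28.8 kHz, folds to fs − 42.6 kHz = 15 kHz.
90 kHz mod fs = 32.4 kHz.
32.4 kHz > fs/2 = 28.8 kHz, folds to fs − 32.4 kHz = 25.2 kHz.
150.6 kHz mod fs = 35.4 kHz.
35.4 kHz > fs/2 = 28.8 kHz, folds to fs − 35.4 kHz = 22.2 kHz.
137.4 kHz mod fs = 22.2 kHz.
22.2 kHz ≤ fs/2 = 28.8 kHz, appears at 22.2 kHz.
137.4 kHz and 150.6 kHz both map to 22.2 kHz.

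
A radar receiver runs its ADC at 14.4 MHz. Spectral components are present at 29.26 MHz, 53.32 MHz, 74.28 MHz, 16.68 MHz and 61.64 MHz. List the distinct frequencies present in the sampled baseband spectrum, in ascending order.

0.46 MHz, 2.28 MHz, 4.04 MHz, 4.28 MHz

fs/2 = 7.2 MHz.
29.26 MHz mod fs = 0.46 MHz.
0.46 MHz ≤ fs/2 = 7.2 MHz, appears at 0.46 MHz.
53.32 MHz mod fs = 10.12 MHz.
10.12 MHz > fs/2 = 7.2 MHz, folds to fs − 10.12 MHz = 4.28 MHz.
74.28 MHz mod fs = 2.28 MHz.
2.28 MHz ≤ fs/2 = 7.2 MHz, appears at 2.28 MHz.
16.68 MHz mod fs = 2.28 MHz.
2.28 MHz ≤ fs/2 = 7.2 MHz, appears at 2.28 MHz.
61.64 MHz mod fs = 4.04 MHz.
4.04 MHz ≤ fs/2 = 7.2 MHz, appears at 4.04 MHz.
Distinct values: {0.46 MHz, 2.28 MHz, 4.04 MHz, 4.28 MHz}.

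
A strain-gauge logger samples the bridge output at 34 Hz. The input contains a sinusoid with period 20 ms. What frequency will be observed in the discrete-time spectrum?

16 Hz

T = 20 ms → f = 1/T = 50 Hz.
50 Hz mod fs = 16 Hz.
16 Hz ≤ fs/2 = 17 Hz, appears at 16 Hz.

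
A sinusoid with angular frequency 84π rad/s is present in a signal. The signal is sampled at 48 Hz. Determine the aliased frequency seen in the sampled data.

ω = 84π rad/s → f = ω/(2π) = 42 Hz.
42 Hz > fs/2 = 24 Hz, folds to fs − 42 Hz = 6 Hz.

6 Hz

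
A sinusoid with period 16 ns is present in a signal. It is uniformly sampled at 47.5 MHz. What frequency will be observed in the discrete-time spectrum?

T = 16 ns → f = 1/T = 62.5 MHz.
62.5 MHz mod fs = 15 MHz.
15 MHz ≤ fs/2 = 23.75 MHz, appears at 15 MHz.

15 MHz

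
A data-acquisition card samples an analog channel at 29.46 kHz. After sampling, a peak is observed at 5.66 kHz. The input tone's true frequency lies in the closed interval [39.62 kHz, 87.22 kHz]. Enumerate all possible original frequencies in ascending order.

53.26 kHz, 64.58 kHz, 82.72 kHz

Frequencies that alias to 5.66 kHz are k·fs ± 5.66 kHz for integer k ≥ 0.
k=0: 5.66 kHz.
k=1: 23.8 kHz, 35.12 kHz.
k=2: 53.26 kHz, 64.58 kHz.
k=3: 82.72 kHz, 94.04 kHz.
k=4: 112.18 kHz, 123.5 kHz.
Within [39.62 kHz, 87.22 kHz]: 53.26 kHz, 64.58 kHz, 82.72 kHz.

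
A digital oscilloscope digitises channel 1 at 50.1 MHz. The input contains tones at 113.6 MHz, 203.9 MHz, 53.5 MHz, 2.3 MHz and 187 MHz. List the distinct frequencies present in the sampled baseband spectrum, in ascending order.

fs/2 = 25.05 MHz.
113.6 MHz mod fs = 13.4 MHz.
13.4 MHz ≤ fs/2 = 25.05 MHz, appears at 13.4 MHz.
203.9 MHz mod fs = 3.5 MHz.
3.5 MHz ≤ fs/2 = 25.05 MHz, appears at 3.5 MHz.
53.5 MHz mod fs = 3.4 MHz.
3.4 MHz ≤ fs/2 = 25.05 MHz, appears at 3.4 MHz.
2.3 MHz ≤ fs/2 = 25.05 MHz, passes unchanged.
187 MHz mod fs = 36.7 MHz.
36.7 MHz > fs/2 = 25.05 MHz, folds to fs − 36.7 MHz = 13.4 MHz.
Distinct values: {2.3 MHz, 3.4 MHz, 3.5 MHz, 13.4 MHz}.

2.3 MHz, 3.4 MHz, 3.5 MHz, 13.4 MHz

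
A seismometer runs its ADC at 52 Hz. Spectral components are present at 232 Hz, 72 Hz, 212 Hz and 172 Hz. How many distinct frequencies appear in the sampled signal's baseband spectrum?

fs/2 = 26 Hz.
232 Hz mod fs = 24 Hz.
24 Hz ≤ fs/2 = 26 Hz, appears at 24 Hz.
72 Hz mod fs = 20 Hz.
20 Hz ≤ fs/2 = 26 Hz, appears at 20 Hz.
212 Hz mod fs = 4 Hz.
4 Hz ≤ fs/2 = 26 Hz, appears at 4 Hz.
172 Hz mod fs = 16 Hz.
16 Hz ≤ fs/2 = 26 Hz, appears at 16 Hz.
Distinct values: {4 Hz, 16 Hz, 20 Hz, 24 Hz} → 4.

4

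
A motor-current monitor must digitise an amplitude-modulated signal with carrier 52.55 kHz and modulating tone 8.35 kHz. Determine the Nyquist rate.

121.8 kHz

AM sidebands sit at fc ± fm = 44.2 kHz and 60.9 kHz.
Highest-frequency component: 60.9 kHz.
Nyquist rate = 2 × 60.9 kHz = 121.8 kHz.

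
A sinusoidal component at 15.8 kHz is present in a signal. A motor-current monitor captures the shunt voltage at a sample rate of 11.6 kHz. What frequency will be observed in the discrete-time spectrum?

4.2 kHz

15.8 kHz mod fs = 4.2 kHz.
4.2 kHz ≤ fs/2 = 5.8 kHz, appears at 4.2 kHz.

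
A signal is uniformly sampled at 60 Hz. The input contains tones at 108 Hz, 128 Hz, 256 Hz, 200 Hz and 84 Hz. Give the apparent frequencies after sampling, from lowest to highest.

8 Hz, 12 Hz, 16 Hz, 20 Hz, 24 Hz

fs/2 = 30 Hz.
108 Hz mod fs = 48 Hz.
48 Hz > fs/2 = 30 Hz, folds to fs − 48 Hz = 12 Hz.
128 Hz mod fs = 8 Hz.
8 Hz ≤ fs/2 = 30 Hz, appears at 8 Hz.
256 Hz mod fs = 16 Hz.
16 Hz ≤ fs/2 = 30 Hz, appears at 16 Hz.
200 Hz mod fs = 20 Hz.
20 Hz ≤ fs/2 = 30 Hz, appears at 20 Hz.
84 Hz mod fs = 24 Hz.
24 Hz ≤ fs/2 = 30 Hz, appears at 24 Hz.
Distinct values: {8 Hz, 12 Hz, 16 Hz, 20 Hz, 24 Hz}.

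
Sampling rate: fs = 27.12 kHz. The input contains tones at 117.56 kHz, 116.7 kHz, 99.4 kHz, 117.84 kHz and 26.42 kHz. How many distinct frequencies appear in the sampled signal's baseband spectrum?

fs/2 = 13.56 kHz.
117.56 kHz mod fs = 9.08 kHz.
9.08 kHz ≤ fs/2 = 13.56 kHz, appears at 9.08 kHz.
116.7 kHz mod fs = 8.22 kHz.
8.22 kHz ≤ fs/2 = 13.56 kHz, appears at 8.22 kHz.
99.4 kHz mod fs = 18.04 kHz.
18.04 kHz > fs/2 = 13.56 kHz, folds to fs − 18.04 kHz = 9.08 kHz.
117.84 kHz mod fs = 9.36 kHz.
9.36 kHz ≤ fs/2 = 13.56 kHz, appears at 9.36 kHz.
26.42 kHz > fs/2 = 13.56 kHz, folds to fs − 26.42 kHz = 0.7 kHz.
Distinct values: {0.7 kHz, 8.22 kHz, 9.08 kHz, 9.36 kHz} → 4.

4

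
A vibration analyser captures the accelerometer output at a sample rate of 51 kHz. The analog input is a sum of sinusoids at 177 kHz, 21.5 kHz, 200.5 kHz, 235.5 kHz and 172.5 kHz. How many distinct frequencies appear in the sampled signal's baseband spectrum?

fs/2 = 25.5 kHz.
177 kHz mod fs = 24 kHz.
24 kHz ≤ fs/2 = 25.5 kHz, appears at 24 kHz.
21.5 kHz ≤ fs/2 = 25.5 kHz, passes unchanged.
200.5 kHz mod fs = 47.5 kHz.
47.5 kHz > fs/2 = 25.5 kHz, folds to fs − 47.5 kHz = 3.5 kHz.
235.5 kHz mod fs = 31.5 kHz.
31.5 kHz > fs/2 = 25.5 kHz, folds to fs − 31.5 kHz = 19.5 kHz.
172.5 kHz mod fs = 19.5 kHz.
19.5 kHz ≤ fs/2 = 25.5 kHz, appears at 19.5 kHz.
Distinct values: {3.5 kHz, 19.5 kHz, 21.5 kHz, 24 kHz} → 4.

4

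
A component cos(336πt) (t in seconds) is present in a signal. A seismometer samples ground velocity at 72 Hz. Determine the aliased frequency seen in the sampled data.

24 Hz

ω = 336π rad/s → f = ω/(2π) = 168 Hz.
168 Hz mod fs = 24 Hz.
24 Hz ≤ fs/2 = 36 Hz, appears at 24 Hz.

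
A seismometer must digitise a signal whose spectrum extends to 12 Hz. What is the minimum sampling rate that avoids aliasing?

Nyquist rate = 2 × 12 Hz = 24 Hz.

24 Hz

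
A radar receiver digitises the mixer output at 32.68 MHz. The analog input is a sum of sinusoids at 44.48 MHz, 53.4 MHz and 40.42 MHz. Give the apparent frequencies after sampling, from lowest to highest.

7.74 MHz, 11.8 MHz, 11.96 MHz

fs/2 = 16.34 MHz.
44.48 MHz mod fs = 11.8 MHz.
11.8 MHz ≤ fs/2 = 16.34 MHz, appears at 11.8 MHz.
53.4 MHz mod fs = 20.72 MHz.
20.72 MHz > fs/2 = 16.34 MHz, folds to fs − 20.72 MHz = 11.96 MHz.
40.42 MHz mod fs = 7.74 MHz.
7.74 MHz ≤ fs/2 = 16.34 MHz, appears at 7.74 MHz.
Distinct values: {7.74 MHz, 11.8 MHz, 11.96 MHz}.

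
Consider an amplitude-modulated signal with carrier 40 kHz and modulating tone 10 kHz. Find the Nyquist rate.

AM sidebands sit at fc ± fm = 30 kHz and 50 kHz.
Highest-frequency component: 50 kHz.
Nyquist rate = 2 × 50 kHz = 100 kHz.

100 kHz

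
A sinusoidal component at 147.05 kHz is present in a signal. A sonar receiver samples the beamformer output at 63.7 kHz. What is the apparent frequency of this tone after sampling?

147.05 kHz mod fs = 19.65 kHz.
19.65 kHz ≤ fs/2 = 31.85 kHz, appears at 19.65 kHz.

19.65 kHz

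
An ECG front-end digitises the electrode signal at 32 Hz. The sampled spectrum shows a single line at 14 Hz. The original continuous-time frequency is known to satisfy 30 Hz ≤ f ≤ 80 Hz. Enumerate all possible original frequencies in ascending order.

46 Hz, 50 Hz, 78 Hz

Frequencies that alias to 14 Hz are k·fs ± 14 Hz for integer k ≥ 0.
k=0: 14 Hz.
k=1: 18 Hz, 46 Hz.
k=2: 50 Hz, 78 Hz.
k=3: 82 Hz, 110 Hz.
Within [30 Hz, 80 Hz]: 46 Hz, 50 Hz, 78 Hz.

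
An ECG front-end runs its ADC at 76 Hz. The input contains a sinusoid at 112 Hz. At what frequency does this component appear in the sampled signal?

36 Hz

112 Hz mod fs = 36 Hz.
36 Hz ≤ fs/2 = 38 Hz, appears at 36 Hz.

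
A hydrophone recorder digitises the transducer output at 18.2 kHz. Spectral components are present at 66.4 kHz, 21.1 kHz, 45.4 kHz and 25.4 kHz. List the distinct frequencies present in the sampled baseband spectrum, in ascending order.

2.9 kHz, 6.4 kHz, 7.2 kHz, 9 kHz

fs/2 = 9.1 kHz.
66.4 kHz mod fs = 11.8 kHz.
11.8 kHz > fs/2 = 9.1 kHz, folds to fs − 11.8 kHz = 6.4 kHz.
21.1 kHz mod fs = 2.9 kHz.
2.9 kHz ≤ fs/2 = 9.1 kHz, appears at 2.9 kHz.
45.4 kHz mod fs = 9 kHz.
9 kHz ≤ fs/2 = 9.1 kHz, appears at 9 kHz.
25.4 kHz mod fs = 7.2 kHz.
7.2 kHz ≤ fs/2 = 9.1 kHz, appears at 7.2 kHz.
Distinct values: {2.9 kHz, 6.4 kHz, 7.2 kHz, 9 kHz}.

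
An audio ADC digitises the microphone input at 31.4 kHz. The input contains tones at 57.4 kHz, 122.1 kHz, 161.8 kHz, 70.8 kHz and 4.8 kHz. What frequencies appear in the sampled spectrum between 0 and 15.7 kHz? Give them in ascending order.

fs/2 = 15.7 kHz.
57.4 kHz mod fs = 26 kHz.
26 kHz > fs/2 = 15.7 kHz, folds to fs − 26 kHz = 5.4 kHz.
122.1 kHz mod fs = 27.9 kHz.
27.9 kHz > fs/2 = 15.7 kHz, folds to fs − 27.9 kHz = 3.5 kHz.
161.8 kHz mod fs = 4.8 kHz.
4.8 kHz ≤ fs/2 = 15.7 kHz, appears at 4.8 kHz.
70.8 kHz mod fs = 8 kHz.
8 kHz ≤ fs/2 = 15.7 kHz, appears at 8 kHz.
4.8 kHz ≤ fs/2 = 15.7 kHz, passes unchanged.
Distinct values: {3.5 kHz, 4.8 kHz, 5.4 kHz, 8 kHz}.

3.5 kHz, 4.8 kHz, 5.4 kHz, 8 kHz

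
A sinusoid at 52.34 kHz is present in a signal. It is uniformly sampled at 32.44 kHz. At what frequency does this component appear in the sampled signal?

12.54 kHz

52.34 kHz mod fs = 19.9 kHz.
19.9 kHz > fs/2 = 16.22 kHz, folds to fs − 19.9 kHz = 12.54 kHz.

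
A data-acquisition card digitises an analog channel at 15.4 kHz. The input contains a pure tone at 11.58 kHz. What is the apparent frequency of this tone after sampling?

11.58 kHz > fs/2 = 7.7 kHz, folds to fs − 11.58 kHz = 3.82 kHz.

3.82 kHz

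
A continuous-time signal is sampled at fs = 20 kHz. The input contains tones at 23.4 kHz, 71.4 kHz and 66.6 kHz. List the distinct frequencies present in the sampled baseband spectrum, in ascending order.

3.4 kHz, 6.6 kHz, 8.6 kHz

fs/2 = 10 kHz.
23.4 kHz mod fs = 3.4 kHz.
3.4 kHz ≤ fs/2 = 10 kHz, appears at 3.4 kHz.
71.4 kHz mod fs = 11.4 kHz.
11.4 kHz > fs/2 = 10 kHz, folds to fs − 11.4 kHz = 8.6 kHz.
66.6 kHz mod fs = 6.6 kHz.
6.6 kHz ≤ fs/2 = 10 kHz, appears at 6.6 kHz.
Distinct values: {3.4 kHz, 6.6 kHz, 8.6 kHz}.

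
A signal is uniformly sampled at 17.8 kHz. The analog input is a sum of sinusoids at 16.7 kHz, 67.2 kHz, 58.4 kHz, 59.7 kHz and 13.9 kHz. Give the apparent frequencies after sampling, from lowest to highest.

1.1 kHz, 3.9 kHz, 4 kHz, 5 kHz, 6.3 kHz

fs/2 = 8.9 kHz.
16.7 kHz > fs/2 = 8.9 kHz, folds to fs − 16.7 kHz = 1.1 kHz.
67.2 kHz mod fs = 13.8 kHz.
13.8 kHz > fs/2 = 8.9 kHz, folds to fs − 13.8 kHz = 4 kHz.
58.4 kHz mod fs = 5 kHz.
5 kHz ≤ fs/2 = 8.9 kHz, appears at 5 kHz.
59.7 kHz mod fs = 6.3 kHz.
6.3 kHz ≤ fs/2 = 8.9 kHz, appears at 6.3 kHz.
13.9 kHz > fs/2 = 8.9 kHz, folds to fs − 13.9 kHz = 3.9 kHz.
Distinct values: {1.1 kHz, 3.9 kHz, 4 kHz, 5 kHz, 6.3 kHz}.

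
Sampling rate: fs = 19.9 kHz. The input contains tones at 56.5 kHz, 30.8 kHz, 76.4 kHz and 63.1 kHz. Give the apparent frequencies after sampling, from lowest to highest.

3.2 kHz, 3.4 kHz, 9 kHz

fs/2 = 9.95 kHz.
56.5 kHz mod fs = 16.7 kHz.
16.7 kHz > fs/2 = 9.95 kHz, folds to fs − 16.7 kHz = 3.2 kHz.
30.8 kHz mod fs = 10.9 kHz.
10.9 kHz > fs/2 = 9.95 kHz, folds to fs − 10.9 kHz = 9 kHz.
76.4 kHz mod fs = 16.7 kHz.
16.7 kHz > fs/2 = 9.95 kHz, folds to fs − 16.7 kHz = 3.2 kHz.
63.1 kHz mod fs = 3.4 kHz.
3.4 kHz ≤ fs/2 = 9.95 kHz, appears at 3.4 kHz.
Distinct values: {3.2 kHz, 3.4 kHz, 9 kHz}.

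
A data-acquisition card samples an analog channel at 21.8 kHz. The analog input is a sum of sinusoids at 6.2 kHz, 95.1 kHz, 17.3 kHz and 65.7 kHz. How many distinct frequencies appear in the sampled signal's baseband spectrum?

fs/2 = 10.9 kHz.
6.2 kHz ≤ fs/2 = 10.9 kHz, passes unchanged.
95.1 kHz mod fs = 7.9 kHz.
7.9 kHz ≤ fs/2 = 10.9 kHz, appears at 7.9 kHz.
17.3 kHz > fs/2 = 10.9 kHz, folds to fs − 17.3 kHz = 4.5 kHz.
65.7 kHz mod fs = 0.3 kHz.
0.3 kHz ≤ fs/2 = 10.9 kHz, appears at 0.3 kHz.
Distinct values: {0.3 kHz, 4.5 kHz, 6.2 kHz, 7.9 kHz} → 4.

4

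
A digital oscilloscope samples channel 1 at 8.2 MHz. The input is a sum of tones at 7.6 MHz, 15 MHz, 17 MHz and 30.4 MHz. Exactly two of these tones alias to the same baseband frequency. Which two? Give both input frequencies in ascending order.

7.6 MHz, 17 MHz

fs/2 = 4.1 MHz.
7.6 MHz > fs/2 = 4.1 MHz, folds to fs − 7.6 MHz = 0.6 MHz.
15 MHz mod fs = 6.8 MHz.
6.8 MHz > fs/2 = 4.1 MHz, folds to fs − 6.8 MHz = 1.4 MHz.
17 MHz mod fs = 0.6 MHz.
0.6 MHz ≤ fs/2 = 4.1 MHz, appears at 0.6 MHz.
30.4 MHz mod fs = 5.8 MHz.
5.8 MHz > fs/2 = 4.1 MHz, folds to fs − 5.8 MHz = 2.4 MHz.
7.6 MHz and 17 MHz both map to 0.6 MHz.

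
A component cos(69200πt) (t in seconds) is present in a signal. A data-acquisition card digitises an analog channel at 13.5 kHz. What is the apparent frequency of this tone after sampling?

5.9 kHz

ω = 69200π rad/s → f = ω/(2π) = 34600 Hz = 34.6 kHz.
34.6 kHz mod fs = 7.6 kHz.
7.6 kHz > fs/2 = 6.75 kHz, folds to fs − 7.6 kHz = 5.9 kHz.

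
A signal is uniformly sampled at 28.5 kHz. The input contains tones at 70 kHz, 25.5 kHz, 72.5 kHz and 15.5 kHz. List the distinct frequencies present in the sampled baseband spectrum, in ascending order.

3 kHz, 13 kHz

fs/2 = 14.25 kHz.
70 kHz mod fs = 13 kHz.
13 kHz ≤ fs/2 = 14.25 kHz, appears at 13 kHz.
25.5 kHz > fs/2 = 14.25 kHz, folds to fs − 25.5 kHz = 3 kHz.
72.5 kHz mod fs = 15.5 kHz.
15.5 kHz > fs/2 = 14.25 kHz, folds to fs − 15.5 kHz = 13 kHz.
15.5 kHz > fs/2 = 14.25 kHz, folds to fs − 15.5 kHz = 13 kHz.
Distinct values: {3 kHz, 13 kHz}.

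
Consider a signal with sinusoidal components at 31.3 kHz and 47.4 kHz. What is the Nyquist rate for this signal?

94.8 kHz

Highest-frequency component: 47.4 kHz.
Nyquist rate = 2 × 47.4 kHz = 94.8 kHz.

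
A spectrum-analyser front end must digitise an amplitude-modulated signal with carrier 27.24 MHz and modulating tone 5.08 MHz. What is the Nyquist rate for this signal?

64.64 MHz

AM sidebands sit at fc ± fm = 22.16 MHz and 32.32 MHz.
Highest-frequency component: 32.32 MHz.
Nyquist rate = 2 × 32.32 MHz = 64.64 MHz.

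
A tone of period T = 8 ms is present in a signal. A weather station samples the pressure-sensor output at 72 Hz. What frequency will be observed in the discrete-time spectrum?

19 Hz

T = 8 ms → f = 1/T = 125 Hz.
125 Hz mod fs = 53 Hz.
53 Hz > fs/2 = 36 Hz, folds to fs − 53 Hz = 19 Hz.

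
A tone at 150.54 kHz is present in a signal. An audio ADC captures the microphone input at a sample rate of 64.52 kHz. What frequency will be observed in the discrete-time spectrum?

21.5 kHz

150.54 kHz mod fs = 21.5 kHz.
21.5 kHz ≤ fs/2 = 32.26 kHz, appears at 21.5 kHz.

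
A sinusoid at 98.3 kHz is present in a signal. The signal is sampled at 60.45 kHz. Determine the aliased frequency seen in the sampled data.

98.3 kHz mod fs = 37.85 kHz.
37.85 kHz > fs/2 = 30.225 kHz, folds to fs − 37.85 kHz = 22.6 kHz.

22.6 kHz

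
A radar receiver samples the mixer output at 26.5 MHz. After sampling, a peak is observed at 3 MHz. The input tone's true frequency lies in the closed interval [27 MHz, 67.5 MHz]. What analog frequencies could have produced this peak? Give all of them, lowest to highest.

Frequencies that alias to 3 MHz are k·fs ± 3 MHz for integer k ≥ 0.
k=0: 3 MHz.
k=1: 23.5 MHz, 29.5 MHz.
k=2: 50 MHz, 56 MHz.
k=3: 76.5 MHz, 82.5 MHz.
Within [27 MHz, 67.5 MHz]: 29.5 MHz, 50 MHz, 56 MHz.

29.5 MHz, 50 MHz, 56 MHz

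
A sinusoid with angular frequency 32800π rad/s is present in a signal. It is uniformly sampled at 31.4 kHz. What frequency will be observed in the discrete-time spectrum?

15 kHz

ω = 32800π rad/s → f = ω/(2π) = 16400 Hz = 16.4 kHz.
16.4 kHz > fs/2 = 15.7 kHz, folds to fs − 16.4 kHz = 15 kHz.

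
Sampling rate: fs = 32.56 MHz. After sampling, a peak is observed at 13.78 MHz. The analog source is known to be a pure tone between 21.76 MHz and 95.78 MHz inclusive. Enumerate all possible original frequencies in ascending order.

Frequencies that alias to 13.78 MHz are k·fs ± 13.78 MHz for integer k ≥ 0.
k=0: 13.78 MHz.
k=1: 18.78 MHz, 46.34 MHz.
k=2: 51.34 MHz, 78.9 MHz.
k=3: 83.9 MHz, 111.46 MHz.
k=4: 116.46 MHz, 144.02 MHz.
Within [21.76 MHz, 95.78 MHz]: 46.34 MHz, 51.34 MHz, 78.9 MHz, 83.9 MHz.

46.34 MHz, 51.34 MHz, 78.9 MHz, 83.9 MHz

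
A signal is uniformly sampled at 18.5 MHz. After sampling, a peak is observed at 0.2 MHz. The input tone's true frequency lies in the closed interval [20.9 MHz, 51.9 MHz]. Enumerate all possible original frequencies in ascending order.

Frequencies that alias to 0.2 MHz are k·fs ± 0.2 MHz for integer k ≥ 0.
k=0: 0.2 MHz.
k=1: 18.3 MHz, 18.7 MHz.
k=2: 36.8 MHz, 37.2 MHz.
k=3: 55.3 MHz, 55.7 MHz.
Within [20.9 MHz, 51.9 MHz]: 36.8 MHz, 37.2 MHz.

36.8 MHz, 37.2 MHz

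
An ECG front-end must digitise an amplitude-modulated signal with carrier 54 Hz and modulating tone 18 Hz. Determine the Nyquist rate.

AM sidebands sit at fc ± fm = 36 Hz and 72 Hz.
Highest-frequency component: 72 Hz.
Nyquist rate = 2 × 72 Hz = 144 Hz.

144 Hz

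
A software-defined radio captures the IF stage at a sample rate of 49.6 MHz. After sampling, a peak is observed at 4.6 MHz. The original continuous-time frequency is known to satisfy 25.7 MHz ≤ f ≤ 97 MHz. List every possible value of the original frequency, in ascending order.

45 MHz, 54.2 MHz, 94.6 MHz

Frequencies that alias to 4.6 MHz are k·fs ± 4.6 MHz for integer k ≥ 0.
k=0: 4.6 MHz.
k=1: 45 MHz, 54.2 MHz.
k=2: 94.6 MHz, 103.8 MHz.
k=3: 144.2 MHz, 153.4 MHz.
Within [25.7 MHz, 97 MHz]: 45 MHz, 54.2 MHz, 94.6 MHz.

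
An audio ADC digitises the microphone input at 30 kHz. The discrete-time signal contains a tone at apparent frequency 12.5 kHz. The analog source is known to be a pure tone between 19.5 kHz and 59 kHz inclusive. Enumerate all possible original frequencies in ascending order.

42.5 kHz, 47.5 kHz

Frequencies that alias to 12.5 kHz are k·fs ± 12.5 kHz for integer k ≥ 0.
k=0: 12.5 kHz.
k=1: 17.5 kHz, 42.5 kHz.
k=2: 47.5 kHz, 72.5 kHz.
k=3: 77.5 kHz, 102.5 kHz.
Within [19.5 kHz, 59 kHz]: 42.5 kHz, 47.5 kHz.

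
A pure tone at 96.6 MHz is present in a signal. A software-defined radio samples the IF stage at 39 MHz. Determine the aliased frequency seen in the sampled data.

18.6 MHz

96.6 MHz mod fs = 18.6 MHz.
18.6 MHz ≤ fs/2 = 19.5 MHz, appears at 18.6 MHz.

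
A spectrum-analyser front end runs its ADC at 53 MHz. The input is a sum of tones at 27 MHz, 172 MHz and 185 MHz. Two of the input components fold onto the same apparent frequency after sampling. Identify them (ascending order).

27 MHz, 185 MHz

fs/2 = 26.5 MHz.
27 MHz > fs/2 = 26.5 MHz, folds to fs − 27 MHz = 26 MHz.
172 MHz mod fs = 13 MHz.
13 MHz ≤ fs/2 = 26.5 MHz, appears at 13 MHz.
185 MHz mod fs = 26 MHz.
26 MHz ≤ fs/2 = 26.5 MHz, appears at 26 MHz.
27 MHz and 185 MHz both map to 26 MHz.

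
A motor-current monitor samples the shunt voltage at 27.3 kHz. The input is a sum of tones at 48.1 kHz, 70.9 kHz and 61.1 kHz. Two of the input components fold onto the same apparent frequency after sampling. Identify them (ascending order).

48.1 kHz, 61.1 kHz

fs/2 = 13.65 kHz.
48.1 kHz mod fs = 20.8 kHz.
20.8 kHz > fs/2 = 13.65 kHz, folds to fs − 20.8 kHz = 6.5 kHz.
70.9 kHz mod fs = 16.3 kHz.
16.3 kHz > fs/2 = 13.65 kHz, folds to fs − 16.3 kHz = 11 kHz.
61.1 kHz mod fs = 6.5 kHz.
6.5 kHz ≤ fs/2 = 13.65 kHz, appears at 6.5 kHz.
48.1 kHz and 61.1 kHz both map to 6.5 kHz.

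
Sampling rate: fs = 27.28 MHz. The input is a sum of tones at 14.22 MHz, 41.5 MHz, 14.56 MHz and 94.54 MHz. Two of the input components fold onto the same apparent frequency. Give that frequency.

13.06 MHz

fs/2 = 13.64 MHz.
14.22 MHz > fs/2 = 13.64 MHz, folds to fs − 14.22 MHz = 13.06 MHz.
41.5 MHz mod fs = 14.22 MHz.
14.22 MHz > fs/2 = 13.64 MHz, folds to fs − 14.22 MHz = 13.06 MHz.
14.56 MHz > fs/2 = 13.64 MHz, folds to fs − 14.56 MHz = 12.72 MHz.
94.54 MHz mod fs = 12.7 MHz.
12.7 MHz ≤ fs/2 = 13.64 MHz, appears at 12.7 MHz.
14.22 MHz and 41.5 MHz both map to 13.06 MHz.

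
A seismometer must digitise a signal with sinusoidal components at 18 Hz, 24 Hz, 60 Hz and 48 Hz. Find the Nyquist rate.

Highest-frequency component: 60 Hz.
Nyquist rate = 2 × 60 Hz = 120 Hz.

120 Hz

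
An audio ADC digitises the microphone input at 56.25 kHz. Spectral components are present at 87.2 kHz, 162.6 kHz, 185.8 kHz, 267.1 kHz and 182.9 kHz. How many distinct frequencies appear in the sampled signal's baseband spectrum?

fs/2 = 28.125 kHz.
87.2 kHz mod fs = 30.95 kHz.
30.95 kHz > fs/2 = 28.125 kHz, folds to fs − 30.95 kHz = 25.3 kHz.
162.6 kHz mod fs = 50.1 kHz.
50.1 kHz > fs/2 = 28.125 kHz, folds to fs − 50.1 kHz = 6.15 kHz.
185.8 kHz mod fs = 17.05 kHz.
17.05 kHz ≤ fs/2 = 28.125 kHz, appears at 17.05 kHz.
267.1 kHz mod fs = 42.1 kHz.
42.1 kHz > fs/2 = 28.125 kHz, folds to fs − 42.1 kHz = 14.15 kHz.
182.9 kHz mod fs = 14.15 kHz.
14.15 kHz ≤ fs/2 = 28.125 kHz, appears at 14.15 kHz.
Distinct values: {6.15 kHz, 14.15 kHz, 17.05 kHz, 25.3 kHz} → 4.

4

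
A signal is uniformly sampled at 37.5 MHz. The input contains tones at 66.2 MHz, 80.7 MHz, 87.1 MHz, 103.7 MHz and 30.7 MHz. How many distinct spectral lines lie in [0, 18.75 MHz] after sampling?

4

fs/2 = 18.75 MHz.
66.2 MHz mod fs = 28.7 MHz.
28.7 MHz > fs/2 = 18.75 MHz, folds to fs − 28.7 MHz = 8.8 MHz.
80.7 MHz mod fs = 5.7 MHz.
5.7 MHz ≤ fs/2 = 18.75 MHz, appears at 5.7 MHz.
87.1 MHz mod fs = 12.1 MHz.
12.1 MHz ≤ fs/2 = 18.75 MHz, appears at 12.1 MHz.
103.7 MHz mod fs = 28.7 MHz.
28.7 MHz > fs/2 = 18.75 MHz, folds to fs − 28.7 MHz = 8.8 MHz.
30.7 MHz > fs/2 = 18.75 MHz, folds to fs − 30.7 MHz = 6.8 MHz.
Distinct values: {5.7 MHz, 6.8 MHz, 8.8 MHz, 12.1 MHz} → 4.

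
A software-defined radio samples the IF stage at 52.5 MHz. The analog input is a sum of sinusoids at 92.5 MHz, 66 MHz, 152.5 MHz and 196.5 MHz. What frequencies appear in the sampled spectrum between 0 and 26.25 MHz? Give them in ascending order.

5 MHz, 12.5 MHz, 13.5 MHz

fs/2 = 26.25 MHz.
92.5 MHz mod fs = 40 MHz.
40 MHz > fs/2 = 26.25 MHz, folds to fs − 40 MHz = 12.5 MHz.
66 MHz mod fs = 13.5 MHz.
13.5 MHz ≤ fs/2 = 26.25 MHz, appears at 13.5 MHz.
152.5 MHz mod fs = 47.5 MHz.
47.5 MHz > fs/2 = 26.25 MHz, folds to fs − 47.5 MHz = 5 MHz.
196.5 MHz mod fs = 39 MHz.
39 MHz > fs/2 = 26.25 MHz, folds to fs − 39 MHz = 13.5 MHz.
Distinct values: {5 MHz, 12.5 MHz, 13.5 MHz}.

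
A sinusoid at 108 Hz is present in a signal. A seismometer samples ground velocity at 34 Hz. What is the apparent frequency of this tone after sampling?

6 Hz

108 Hz mod fs = 6 Hz.
6 Hz ≤ fs/2 = 17 Hz, appears at 6 Hz.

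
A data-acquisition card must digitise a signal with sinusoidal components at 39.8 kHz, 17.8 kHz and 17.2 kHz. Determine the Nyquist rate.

Highest-frequency component: 39.8 kHz.
Nyquist rate = 2 × 39.8 kHz = 79.6 kHz.

79.6 kHz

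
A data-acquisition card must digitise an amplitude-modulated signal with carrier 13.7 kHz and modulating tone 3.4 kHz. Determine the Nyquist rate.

34.2 kHz

AM sidebands sit at fc ± fm = 10.3 kHz and 17.1 kHz.
Highest-frequency component: 17.1 kHz.
Nyquist rate = 2 × 17.1 kHz = 34.2 kHz.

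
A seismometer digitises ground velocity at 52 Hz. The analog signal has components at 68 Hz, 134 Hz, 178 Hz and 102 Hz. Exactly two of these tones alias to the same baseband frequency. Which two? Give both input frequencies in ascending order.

134 Hz, 178 Hz

fs/2 = 26 Hz.
68 Hz mod fs = 16 Hz.
16 Hz ≤ fs/2 = 26 Hz, appears at 16 Hz.
134 Hz mod fs = 30 Hz.
30 Hz > fs/2 = 26 Hz, folds to fs − 30 Hz = 22 Hz.
178 Hz mod fs = 22 Hz.
22 Hz ≤ fs/2 = 26 Hz, appears at 22 Hz.
102 Hz mod fs = 50 Hz.
50 Hz > fs/2 = 26 Hz, folds to fs − 50 Hz = 2 Hz.
134 Hz and 178 Hz both map to 22 Hz.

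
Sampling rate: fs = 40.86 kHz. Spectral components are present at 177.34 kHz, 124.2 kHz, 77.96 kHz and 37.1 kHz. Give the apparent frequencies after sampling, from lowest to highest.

1.62 kHz, 3.76 kHz, 13.9 kHz

fs/2 = 20.43 kHz.
177.34 kHz mod fs = 13.9 kHz.
13.9 kHz ≤ fs/2 = 20.43 kHz, appears at 13.9 kHz.
124.2 kHz mod fs = 1.62 kHz.
1.62 kHz ≤ fs/2 = 20.43 kHz, appears at 1.62 kHz.
77.96 kHz mod fs = 37.1 kHz.
37.1 kHz > fs/2 = 20.43 kHz, folds to fs − 37.1 kHz = 3.76 kHz.
37.1 kHz > fs/2 = 20.43 kHz, folds to fs − 37.1 kHz = 3.76 kHz.
Distinct values: {1.62 kHz, 3.76 kHz, 13.9 kHz}.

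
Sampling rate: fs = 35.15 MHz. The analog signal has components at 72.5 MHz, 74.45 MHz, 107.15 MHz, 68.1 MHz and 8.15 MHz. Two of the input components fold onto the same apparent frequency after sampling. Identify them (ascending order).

fs/2 = 17.575 MHz.
72.5 MHz mod fs = 2.2 MHz.
2.2 MHz ≤ fs/2 = 17.575 MHz, appears at 2.2 MHz.
74.45 MHz mod fs = 4.15 MHz.
4.15 MHz ≤ fs/2 = 17.575 MHz, appears at 4.15 MHz.
107.15 MHz mod fs = 1.7 MHz.
1.7 MHz ≤ fs/2 = 17.575 MHz, appears at 1.7 MHz.
68.1 MHz mod fs = 32.95 MHz.
32.95 MHz > fs/2 = 17.575 MHz, folds to fs − 32.95 MHz = 2.2 MHz.
8.15 MHz ≤ fs/2 = 17.575 MHz, passes unchanged.
68.1 MHz and 72.5 MHz both map to 2.2 MHz.

68.1 MHz, 72.5 MHz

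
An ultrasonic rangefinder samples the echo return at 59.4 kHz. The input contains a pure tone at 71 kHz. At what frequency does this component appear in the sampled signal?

71 kHz mod fs = 11.6 kHz.
11.6 kHz ≤ fs/2 = 29.7 kHz, appears at 11.6 kHz.

11.6 kHz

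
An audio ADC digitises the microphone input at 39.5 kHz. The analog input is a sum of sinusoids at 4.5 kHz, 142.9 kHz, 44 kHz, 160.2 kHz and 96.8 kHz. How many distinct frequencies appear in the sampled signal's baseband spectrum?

4

fs/2 = 19.75 kHz.
4.5 kHz ≤ fs/2 = 19.75 kHz, passes unchanged.
142.9 kHz mod fs = 24.4 kHz.
24.4 kHz > fs/2 = 19.75 kHz, folds to fs − 24.4 kHz = 15.1 kHz.
44 kHz mod fs = 4.5 kHz.
4.5 kHz ≤ fs/2 = 19.75 kHz, appears at 4.5 kHz.
160.2 kHz mod fs = 2.2 kHz.
2.2 kHz ≤ fs/2 = 19.75 kHz, appears at 2.2 kHz.
96.8 kHz mod fs = 17.8 kHz.
17.8 kHz ≤ fs/2 = 19.75 kHz, appears at 17.8 kHz.
Distinct values: {2.2 kHz, 4.5 kHz, 15.1 kHz, 17.8 kHz} → 4.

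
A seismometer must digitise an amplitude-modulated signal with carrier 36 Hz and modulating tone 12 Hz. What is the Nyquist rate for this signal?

AM sidebands sit at fc ± fm = 24 Hz and 48 Hz.
Highest-frequency component: 48 Hz.
Nyquist rate = 2 × 48 Hz = 96 Hz.

96 Hz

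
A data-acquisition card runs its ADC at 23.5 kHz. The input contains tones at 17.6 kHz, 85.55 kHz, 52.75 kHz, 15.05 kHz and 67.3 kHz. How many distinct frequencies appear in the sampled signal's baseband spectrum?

4

fs/2 = 11.75 kHz.
17.6 kHz > fs/2 = 11.75 kHz, folds to fs − 17.6 kHz = 5.9 kHz.
85.55 kHz mod fs = 15.05 kHz.
15.05 kHz > fs/2 = 11.75 kHz, folds to fs − 15.05 kHz = 8.45 kHz.
52.75 kHz mod fs = 5.75 kHz.
5.75 kHz ≤ fs/2 = 11.75 kHz, appears at 5.75 kHz.
15.05 kHz > fs/2 = 11.75 kHz, folds to fs − 15.05 kHz = 8.45 kHz.
67.3 kHz mod fs = 20.3 kHz.
20.3 kHz > fs/2 = 11.75 kHz, folds to fs − 20.3 kHz = 3.2 kHz.
Distinct values: {3.2 kHz, 5.75 kHz, 5.9 kHz, 8.45 kHz} → 4.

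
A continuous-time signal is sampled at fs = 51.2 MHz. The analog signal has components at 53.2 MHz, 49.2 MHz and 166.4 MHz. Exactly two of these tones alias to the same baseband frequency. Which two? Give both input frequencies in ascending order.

fs/2 = 25.6 MHz.
53.2 MHz mod fs = 2 MHz.
2 MHz ≤ fs/2 = 25.6 MHz, appears at 2 MHz.
49.2 MHz > fs/2 = 25.6 MHz, folds to fs − 49.2 MHz = 2 MHz.
166.4 MHz mod fs = 12.8 MHz.
12.8 MHz ≤ fs/2 = 25.6 MHz, appears at 12.8 MHz.
49.2 MHz and 53.2 MHz both map to 2 MHz.

49.2 MHz, 53.2 MHz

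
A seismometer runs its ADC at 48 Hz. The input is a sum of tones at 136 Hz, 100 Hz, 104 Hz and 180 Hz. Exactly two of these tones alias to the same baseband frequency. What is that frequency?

8 Hz

fs/2 = 24 Hz.
136 Hz mod fs = 40 Hz.
40 Hz > fs/2 = 24 Hz, folds to fs − 40 Hz = 8 Hz.
100 Hz mod fs = 4 Hz.
4 Hz ≤ fs/2 = 24 Hz, appears at 4 Hz.
104 Hz mod fs = 8 Hz.
8 Hz ≤ fs/2 = 24 Hz, appears at 8 Hz.
180 Hz mod fs = 36 Hz.
36 Hz > fs/2 = 24 Hz, folds to fs − 36 Hz = 12 Hz.
104 Hz and 136 Hz both map to 8 Hz.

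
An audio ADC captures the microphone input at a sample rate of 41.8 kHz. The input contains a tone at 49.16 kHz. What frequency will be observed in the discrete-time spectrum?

49.16 kHz mod fs = 7.36 kHz.
7.36 kHz ≤ fs/2 = 20.9 kHz, appears at 7.36 kHz.

7.36 kHz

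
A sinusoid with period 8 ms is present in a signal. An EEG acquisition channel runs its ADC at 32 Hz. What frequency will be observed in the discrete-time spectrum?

T = 8 ms → f = 1/T = 125 Hz.
125 Hz mod fs = 29 Hz.
29 Hz > fs/2 = 16 Hz, folds to fs − 29 Hz = 3 Hz.

3 Hz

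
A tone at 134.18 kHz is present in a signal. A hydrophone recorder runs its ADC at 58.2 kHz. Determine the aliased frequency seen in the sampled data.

134.18 kHz mod fs = 17.78 kHz.
17.78 kHz ≤ fs/2 = 29.1 kHz, appears at 17.78 kHz.

17.78 kHz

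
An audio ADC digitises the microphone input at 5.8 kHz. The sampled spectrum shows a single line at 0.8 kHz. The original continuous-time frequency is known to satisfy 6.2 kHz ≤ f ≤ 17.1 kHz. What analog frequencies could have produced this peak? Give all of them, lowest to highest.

6.6 kHz, 10.8 kHz, 12.4 kHz, 16.6 kHz

Frequencies that alias to 0.8 kHz are k·fs ± 0.8 kHz for integer k ≥ 0.
k=0: 0.8 kHz.
k=1: 5 kHz, 6.6 kHz.
k=2: 10.8 kHz, 12.4 kHz.
k=3: 16.6 kHz, 18.2 kHz.
k=4: 22.4 kHz, 24 kHz.
Within [6.2 kHz, 17.1 kHz]: 6.6 kHz, 10.8 kHz, 12.4 kHz, 16.6 kHz.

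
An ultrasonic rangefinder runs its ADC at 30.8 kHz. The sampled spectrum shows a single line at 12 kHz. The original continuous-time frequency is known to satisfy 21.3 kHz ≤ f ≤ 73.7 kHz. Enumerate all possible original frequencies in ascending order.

42.8 kHz, 49.6 kHz, 73.6 kHz

Frequencies that alias to 12 kHz are k·fs ± 12 kHz for integer k ≥ 0.
k=0: 12 kHz.
k=1: 18.8 kHz, 42.8 kHz.
k=2: 49.6 kHz, 73.6 kHz.
k=3: 80.4 kHz, 104.4 kHz.
Within [21.3 kHz, 73.7 kHz]: 42.8 kHz, 49.6 kHz, 73.6 kHz.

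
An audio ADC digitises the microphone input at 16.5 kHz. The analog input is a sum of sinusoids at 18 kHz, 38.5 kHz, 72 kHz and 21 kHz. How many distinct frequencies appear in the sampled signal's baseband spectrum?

fs/2 = 8.25 kHz.
18 kHz mod fs = 1.5 kHz.
1.5 kHz ≤ fs/2 = 8.25 kHz, appears at 1.5 kHz.
38.5 kHz mod fs = 5.5 kHz.
5.5 kHz ≤ fs/2 = 8.25 kHz, appears at 5.5 kHz.
72 kHz mod fs = 6 kHz.
6 kHz ≤ fs/2 = 8.25 kHz, appears at 6 kHz.
21 kHz mod fs = 4.5 kHz.
4.5 kHz ≤ fs/2 = 8.25 kHz, appears at 4.5 kHz.
Distinct values: {1.5 kHz, 4.5 kHz, 5.5 kHz, 6 kHz} → 4.

4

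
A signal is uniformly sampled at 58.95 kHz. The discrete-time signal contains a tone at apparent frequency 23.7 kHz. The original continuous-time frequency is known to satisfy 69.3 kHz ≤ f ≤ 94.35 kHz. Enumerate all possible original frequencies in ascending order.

82.65 kHz, 94.2 kHz

Frequencies that alias to 23.7 kHz are k·fs ± 23.7 kHz for integer k ≥ 0.
k=0: 23.7 kHz.
k=1: 35.25 kHz, 82.65 kHz.
k=2: 94.2 kHz, 141.6 kHz.
k=3: 153.15 kHz, 200.55 kHz.
Within [69.3 kHz, 94.35 kHz]: 82.65 kHz, 94.2 kHz.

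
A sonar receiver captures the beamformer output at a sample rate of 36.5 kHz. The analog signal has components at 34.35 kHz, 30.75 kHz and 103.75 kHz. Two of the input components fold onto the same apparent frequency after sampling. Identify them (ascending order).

fs/2 = 18.25 kHz.
34.35 kHz > fs/2 = 18.25 kHz, folds to fs − 34.35 kHz = 2.15 kHz.
30.75 kHz > fs/2 = 18.25 kHz, folds to fs − 30.75 kHz = 5.75 kHz.
103.75 kHz mod fs = 30.75 kHz.
30.75 kHz > fs/2 = 18.25 kHz, folds to fs − 30.75 kHz = 5.75 kHz.
30.75 kHz and 103.75 kHz both map to 5.75 kHz.

30.75 kHz, 103.75 kHz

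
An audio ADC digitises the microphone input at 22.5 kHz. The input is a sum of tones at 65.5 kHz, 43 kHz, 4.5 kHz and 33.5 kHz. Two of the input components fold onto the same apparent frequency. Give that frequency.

2 kHz

fs/2 = 11.25 kHz.
65.5 kHz mod fs = 20.5 kHz.
20.5 kHz > fs/2 = 11.25 kHz, folds to fs − 20.5 kHz = 2 kHz.
43 kHz mod fs = 20.5 kHz.
20.5 kHz > fs/2 = 11.25 kHz, folds to fs − 20.5 kHz = 2 kHz.
4.5 kHz ≤ fs/2 = 11.25 kHz, passes unchanged.
33.5 kHz mod fs = 11 kHz.
11 kHz ≤ fs/2 = 11.25 kHz, appears at 11 kHz.
43 kHz and 65.5 kHz both map to 2 kHz.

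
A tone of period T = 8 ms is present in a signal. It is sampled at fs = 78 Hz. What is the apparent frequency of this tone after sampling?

T = 8 ms → f = 1/T = 125 Hz.
125 Hz mod fs = 47 Hz.
47 Hz > fs/2 = 39 Hz, folds to fs − 47 Hz = 31 Hz.

31 Hz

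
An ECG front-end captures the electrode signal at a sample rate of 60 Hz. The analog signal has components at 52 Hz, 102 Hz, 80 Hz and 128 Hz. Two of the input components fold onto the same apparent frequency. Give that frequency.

fs/2 = 30 Hz.
52 Hz > fs/2 = 30 Hz, folds to fs − 52 Hz = 8 Hz.
102 Hz mod fs = 42 Hz.
42 Hz > fs/2 = 30 Hz, folds to fs − 42 Hz = 18 Hz.
80 Hz mod fs = 20 Hz.
20 Hz ≤ fs/2 = 30 Hz, appears at 20 Hz.
128 Hz mod fs = 8 Hz.
8 Hz ≤ fs/2 = 30 Hz, appears at 8 Hz.
52 Hz and 128 Hz both map to 8 Hz.

8 Hz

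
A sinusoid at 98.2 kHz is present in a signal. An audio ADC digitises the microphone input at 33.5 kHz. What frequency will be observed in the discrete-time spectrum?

98.2 kHz mod fs = 31.2 kHz.
31.2 kHz > fs/2 = 16.75 kHz, folds to fs − 31.2 kHz = 2.3 kHz.

2.3 kHz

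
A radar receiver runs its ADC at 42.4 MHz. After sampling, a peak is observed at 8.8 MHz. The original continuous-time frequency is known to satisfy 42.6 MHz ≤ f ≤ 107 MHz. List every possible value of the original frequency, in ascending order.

Frequencies that alias to 8.8 MHz are k·fs ± 8.8 MHz for integer k ≥ 0.
k=0: 8.8 MHz.
k=1: 33.6 MHz, 51.2 MHz.
k=2: 76 MHz, 93.6 MHz.
k=3: 118.4 MHz, 136 MHz.
Within [42.6 MHz, 107 MHz]: 51.2 MHz, 76 MHz, 93.6 MHz.

51.2 MHz, 76 MHz, 93.6 MHz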